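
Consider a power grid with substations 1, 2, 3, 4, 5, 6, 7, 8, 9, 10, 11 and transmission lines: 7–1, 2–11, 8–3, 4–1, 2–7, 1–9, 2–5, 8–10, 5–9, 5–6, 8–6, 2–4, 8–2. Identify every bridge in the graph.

10-8, 11-2, 3-8

The edges on the cycle 2-4-1-7-2 are not bridges since each lies on that cycle.
But removing 3–8 disconnects 3 from 8; removing 2–11 disconnects 2 from 11; removing 10–8 disconnects 10 from 8 — these are bridges.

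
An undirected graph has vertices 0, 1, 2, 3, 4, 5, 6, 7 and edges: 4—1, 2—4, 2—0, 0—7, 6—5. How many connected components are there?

3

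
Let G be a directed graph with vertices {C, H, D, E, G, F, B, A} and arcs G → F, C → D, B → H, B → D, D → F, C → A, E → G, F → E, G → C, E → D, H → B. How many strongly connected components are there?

{C, D, E, F, G} are all mutually reachable — one SCC of size 5.
{B, H} are all mutually reachable — one SCC of size 2.
{A} is an SCC by itself.
That gives 3 strongly connected components.

3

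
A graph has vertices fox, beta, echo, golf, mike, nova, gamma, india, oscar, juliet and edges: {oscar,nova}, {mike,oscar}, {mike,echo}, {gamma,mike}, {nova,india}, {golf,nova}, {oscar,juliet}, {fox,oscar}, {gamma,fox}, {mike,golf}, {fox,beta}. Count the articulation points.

4

Removing fox increases the component count from 1 to 2, so fox is a cut vertex.
Removing mike increases the component count from 1 to 2, so mike is a cut vertex.
Removing nova increases the component count from 1 to 2, so nova is a cut vertex.
Likewise oscar is a cut vertex.
By contrast removing beta leaves 1 component; it is not a cut vertex. No other vertex is a cut vertex either.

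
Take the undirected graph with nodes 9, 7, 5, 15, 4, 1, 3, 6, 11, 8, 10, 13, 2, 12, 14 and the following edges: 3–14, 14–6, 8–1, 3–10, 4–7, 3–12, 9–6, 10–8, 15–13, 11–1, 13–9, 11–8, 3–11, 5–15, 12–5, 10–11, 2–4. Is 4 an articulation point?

Yes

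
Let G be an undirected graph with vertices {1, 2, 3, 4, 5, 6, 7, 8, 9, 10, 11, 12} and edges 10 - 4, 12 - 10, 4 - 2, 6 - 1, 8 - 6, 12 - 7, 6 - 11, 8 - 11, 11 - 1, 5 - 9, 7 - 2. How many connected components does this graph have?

4

3 is isolated — a component by itself.
Starting from 5 we can reach 5, 9. That is one component of size 2.
Starting from 1 we can reach 1, 6, 8, 11. That is one component of size 4.
Starting from 2 we can reach 2, 4, 7, 10, 12. That is one component of size 5.
Total: 4 components.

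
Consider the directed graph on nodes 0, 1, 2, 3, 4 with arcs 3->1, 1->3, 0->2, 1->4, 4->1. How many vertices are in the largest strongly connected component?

3

{1, 3, 4} are all mutually reachable — one SCC of size 3.
{0} is an SCC by itself.
{2} is an SCC by itself.
The largest has 3 vertices.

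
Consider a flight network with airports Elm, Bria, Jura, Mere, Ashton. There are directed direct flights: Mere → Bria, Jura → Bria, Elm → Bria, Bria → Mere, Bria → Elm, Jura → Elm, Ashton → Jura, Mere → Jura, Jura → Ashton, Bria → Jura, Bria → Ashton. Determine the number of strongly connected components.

{Elm, Bria, Jura, Mere, Ashton} are all mutually reachable — one SCC of size 5.
That gives 1 strongly connected component.

1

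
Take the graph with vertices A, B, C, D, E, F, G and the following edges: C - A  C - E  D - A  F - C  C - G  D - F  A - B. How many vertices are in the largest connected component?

Starting from A we can reach A, B, C, D, E, F, G. That is one component of size 7.
The largest has 7 vertices.

7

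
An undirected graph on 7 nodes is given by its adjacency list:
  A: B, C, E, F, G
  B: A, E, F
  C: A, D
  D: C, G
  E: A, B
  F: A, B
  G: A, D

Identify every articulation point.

Removing A increases the component count from 1 to 2, so A is a cut vertex.
By contrast removing D leaves 1 component; it is not a cut vertex. No other vertex is a cut vertex either.

A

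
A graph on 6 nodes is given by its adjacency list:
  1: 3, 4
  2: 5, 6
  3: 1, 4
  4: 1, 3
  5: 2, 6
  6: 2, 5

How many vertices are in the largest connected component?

3

Starting from 2 we can reach 2, 5, 6. That is one component of size 3.
Starting from 1 we can reach 1, 3, 4. That is one component of size 3.
The largest has 3 vertices.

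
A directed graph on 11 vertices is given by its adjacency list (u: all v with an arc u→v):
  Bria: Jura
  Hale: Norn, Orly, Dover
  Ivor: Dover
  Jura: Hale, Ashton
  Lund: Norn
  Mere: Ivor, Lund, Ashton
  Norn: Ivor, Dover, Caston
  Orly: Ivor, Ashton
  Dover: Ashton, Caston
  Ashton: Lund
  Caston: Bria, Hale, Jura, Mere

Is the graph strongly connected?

From Bria we can reach every vertex (Bria, Hale, Ivor, Jura, Lund, Mere, Norn, Orly, Dover, Ashton, Caston), and every vertex can reach Bria (Bria, Hale, Ivor, Jura, Lund, Mere, Norn, Orly, Dover, Ashton, Caston). So the whole graph is one strongly connected component.

Yes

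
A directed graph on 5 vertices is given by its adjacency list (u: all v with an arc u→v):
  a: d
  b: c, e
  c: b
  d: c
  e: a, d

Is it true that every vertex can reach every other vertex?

From a we can reach every vertex (a, b, c, d, e), and every vertex can reach a (a, b, c, d, e). So the whole graph is one strongly connected component.

Yes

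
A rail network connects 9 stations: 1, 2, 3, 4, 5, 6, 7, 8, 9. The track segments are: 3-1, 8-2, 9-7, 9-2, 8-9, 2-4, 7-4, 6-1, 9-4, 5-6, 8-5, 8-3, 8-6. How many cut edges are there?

0

The edges on the cycle 8-3-1-6-8 are not bridges since each lies on that cycle.
Every edge lies on some cycle, so there are no bridges.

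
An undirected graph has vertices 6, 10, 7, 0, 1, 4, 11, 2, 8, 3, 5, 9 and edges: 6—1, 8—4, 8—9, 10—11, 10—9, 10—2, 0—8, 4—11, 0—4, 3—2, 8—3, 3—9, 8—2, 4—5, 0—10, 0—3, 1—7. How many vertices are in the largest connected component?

Starting from 1 we can reach 1, 6, 7. That is one component of size 3.
Starting from 0 we can reach 0, 2, 3, 4, 5, 8, 9, 10, 11. That is one component of size 9.
The largest has 9 vertices.

9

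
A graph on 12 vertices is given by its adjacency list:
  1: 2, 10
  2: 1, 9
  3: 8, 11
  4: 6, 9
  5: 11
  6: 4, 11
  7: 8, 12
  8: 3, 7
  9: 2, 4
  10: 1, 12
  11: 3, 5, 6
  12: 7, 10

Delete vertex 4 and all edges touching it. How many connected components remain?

1

With 4 gone, the remaining components are: {1, 2, 3, 5, 6, 7, 8, 9, 10, 11, 12}.
That is 1 component.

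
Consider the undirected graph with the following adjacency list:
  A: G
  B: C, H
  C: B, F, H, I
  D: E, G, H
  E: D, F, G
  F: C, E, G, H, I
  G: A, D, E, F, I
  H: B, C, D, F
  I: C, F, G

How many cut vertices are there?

Removing G increases the component count from 1 to 2, so G is a cut vertex.
By contrast removing A leaves 1 component; it is not a cut vertex. No other vertex is a cut vertex either.

1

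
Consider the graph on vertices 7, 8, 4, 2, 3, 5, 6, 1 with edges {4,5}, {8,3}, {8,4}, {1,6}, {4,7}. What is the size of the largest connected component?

5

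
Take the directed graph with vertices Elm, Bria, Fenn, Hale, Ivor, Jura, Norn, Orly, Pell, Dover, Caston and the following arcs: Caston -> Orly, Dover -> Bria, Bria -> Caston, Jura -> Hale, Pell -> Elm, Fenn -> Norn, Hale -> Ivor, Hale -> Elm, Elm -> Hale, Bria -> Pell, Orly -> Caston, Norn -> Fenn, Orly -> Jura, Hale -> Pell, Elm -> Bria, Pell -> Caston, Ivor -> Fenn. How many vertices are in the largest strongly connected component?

7

{Elm, Bria, Hale, Jura, Orly, Pell, Caston} are all mutually reachable — one SCC of size 7.
{Fenn, Norn} are all mutually reachable — one SCC of size 2.
{Ivor} is an SCC by itself.
{Dover} is an SCC by itself.
The largest has 7 vertices.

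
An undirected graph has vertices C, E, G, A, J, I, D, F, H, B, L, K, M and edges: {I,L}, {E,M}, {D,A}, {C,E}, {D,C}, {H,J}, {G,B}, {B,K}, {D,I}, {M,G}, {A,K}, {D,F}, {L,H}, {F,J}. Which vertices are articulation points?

D

Removing D increases the component count from 1 to 2, so D is a cut vertex.
By contrast removing G leaves 1 component; it is not a cut vertex. No other vertex is a cut vertex either.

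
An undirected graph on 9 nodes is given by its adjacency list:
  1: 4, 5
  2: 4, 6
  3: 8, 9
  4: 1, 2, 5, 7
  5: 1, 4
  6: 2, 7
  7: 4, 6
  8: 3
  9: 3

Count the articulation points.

Removing 3 increases the component count from 2 to 3, so 3 is a cut vertex.
Removing 4 increases the component count from 2 to 3, so 4 is a cut vertex.
By contrast removing 7 leaves 2 components; it is not a cut vertex. No other vertex is a cut vertex either.

2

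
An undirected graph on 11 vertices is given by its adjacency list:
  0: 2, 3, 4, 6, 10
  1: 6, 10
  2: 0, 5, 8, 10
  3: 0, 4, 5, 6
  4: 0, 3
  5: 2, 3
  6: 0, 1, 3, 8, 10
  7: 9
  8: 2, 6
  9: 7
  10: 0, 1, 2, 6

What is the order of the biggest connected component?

Starting from 7 we can reach 7, 9. That is one component of size 2.
Starting from 0 we can reach 0, 1, 2, 3, 4, 5, 6, 8, 10. That is one component of size 9.
The largest has 9 vertices.

9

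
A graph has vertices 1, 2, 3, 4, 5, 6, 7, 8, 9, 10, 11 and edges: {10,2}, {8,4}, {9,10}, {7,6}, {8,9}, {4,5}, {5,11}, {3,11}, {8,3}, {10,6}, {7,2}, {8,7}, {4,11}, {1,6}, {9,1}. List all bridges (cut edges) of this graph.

none

The edges on the cycle 9-1-6-10-9 are not bridges since each lies on that cycle.
Every edge lies on some cycle, so there are no bridges.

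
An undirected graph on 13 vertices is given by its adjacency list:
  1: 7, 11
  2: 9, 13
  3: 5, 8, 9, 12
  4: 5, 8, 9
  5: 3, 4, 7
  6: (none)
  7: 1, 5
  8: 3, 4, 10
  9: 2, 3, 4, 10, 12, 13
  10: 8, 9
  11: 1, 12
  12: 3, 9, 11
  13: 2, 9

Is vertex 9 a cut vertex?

Yes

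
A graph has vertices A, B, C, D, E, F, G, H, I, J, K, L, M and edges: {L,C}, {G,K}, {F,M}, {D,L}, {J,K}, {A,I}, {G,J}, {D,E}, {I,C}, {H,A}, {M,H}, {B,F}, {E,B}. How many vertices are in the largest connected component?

Starting from G we can reach G, J, K. That is one component of size 3.
Starting from A we can reach A, B, C, D, E, F, H, I, L, M. That is one component of size 10.
The largest has 10 vertices.

10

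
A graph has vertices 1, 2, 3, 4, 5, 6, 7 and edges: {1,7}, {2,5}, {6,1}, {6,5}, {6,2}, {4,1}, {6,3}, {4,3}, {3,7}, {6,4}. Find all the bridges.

The edges on the cycle 6-2-5-6 are not bridges since each lies on that cycle.
Every edge lies on some cycle, so there are no bridges.

none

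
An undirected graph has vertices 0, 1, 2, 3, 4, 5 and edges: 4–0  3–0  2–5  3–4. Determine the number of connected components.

3

1 is isolated — a component by itself.
Starting from 2 we can reach 2, 5. That is one component of size 2.
Starting from 0 we can reach 0, 3, 4. That is one component of size 3.
Total: 3 components.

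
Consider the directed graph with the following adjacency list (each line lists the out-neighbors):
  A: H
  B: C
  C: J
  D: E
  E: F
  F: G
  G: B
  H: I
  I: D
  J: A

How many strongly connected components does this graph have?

{A, B, C, D, E, F, G, H, I, J} are all mutually reachable — one SCC of size 10.
That gives 1 strongly connected component.

1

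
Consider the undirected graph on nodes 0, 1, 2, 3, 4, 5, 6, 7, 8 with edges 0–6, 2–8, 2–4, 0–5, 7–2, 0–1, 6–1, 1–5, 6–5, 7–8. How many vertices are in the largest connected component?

4

3 is isolated — a component by itself.
Starting from 0 we can reach 0, 1, 5, 6. That is one component of size 4.
Starting from 2 we can reach 2, 4, 7, 8. That is one component of size 4.
The largest has 4 vertices.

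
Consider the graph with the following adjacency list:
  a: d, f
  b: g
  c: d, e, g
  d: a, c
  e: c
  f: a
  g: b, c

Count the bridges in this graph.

6

removing f-a disconnects f from a; removing g-c disconnects g from c; removing g-b disconnects g from b; removing d-a disconnects d from a — these are bridges.
In total 6 edges are bridges.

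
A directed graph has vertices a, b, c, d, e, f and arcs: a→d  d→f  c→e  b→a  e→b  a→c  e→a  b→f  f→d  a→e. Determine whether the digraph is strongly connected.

No

There is no directed path from d to a, so the graph is not strongly connected.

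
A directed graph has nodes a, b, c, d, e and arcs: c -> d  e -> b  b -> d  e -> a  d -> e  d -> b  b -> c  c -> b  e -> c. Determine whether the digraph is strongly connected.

No

There is no directed path from a to d, so the graph is not strongly connected.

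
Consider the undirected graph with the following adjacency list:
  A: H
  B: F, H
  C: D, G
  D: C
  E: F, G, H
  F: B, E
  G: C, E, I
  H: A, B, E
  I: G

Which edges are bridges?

A-H, C-D, C-G, E-G, G-I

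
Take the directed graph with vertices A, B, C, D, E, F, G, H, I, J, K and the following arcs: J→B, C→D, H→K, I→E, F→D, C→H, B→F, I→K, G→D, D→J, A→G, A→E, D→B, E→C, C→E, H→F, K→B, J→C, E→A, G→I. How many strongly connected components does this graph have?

1

{A, B, C, D, E, F, G, H, I, J, K} are all mutually reachable — one SCC of size 11.
That gives 1 strongly connected component.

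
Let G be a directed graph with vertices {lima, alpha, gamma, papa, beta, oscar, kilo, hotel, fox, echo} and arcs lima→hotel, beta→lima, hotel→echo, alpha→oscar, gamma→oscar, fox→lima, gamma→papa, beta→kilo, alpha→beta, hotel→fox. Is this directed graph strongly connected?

No

There is no directed path from oscar to lima, so the graph is not strongly connected.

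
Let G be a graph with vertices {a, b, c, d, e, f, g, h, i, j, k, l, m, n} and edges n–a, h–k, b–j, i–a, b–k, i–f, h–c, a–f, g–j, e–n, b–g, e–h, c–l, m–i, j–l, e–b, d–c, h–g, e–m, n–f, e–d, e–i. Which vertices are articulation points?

Removing e increases the component count from 1 to 2, so e is a cut vertex.
By contrast removing g leaves 1 component; it is not a cut vertex. No other vertex is a cut vertex either.

e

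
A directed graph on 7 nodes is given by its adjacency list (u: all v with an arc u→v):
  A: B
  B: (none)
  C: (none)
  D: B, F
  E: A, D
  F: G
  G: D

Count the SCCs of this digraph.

{D, F, G} are all mutually reachable — one SCC of size 3.
{B} is an SCC by itself.
{C} is an SCC by itself.
{A} is an SCC by itself.
{E} is an SCC by itself.
That gives 5 strongly connected components.

5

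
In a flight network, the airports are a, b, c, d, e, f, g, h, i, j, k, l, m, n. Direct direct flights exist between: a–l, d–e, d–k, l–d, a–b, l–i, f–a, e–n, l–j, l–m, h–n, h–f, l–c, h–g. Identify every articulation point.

a, d, h, l

Removing a increases the component count from 1 to 2, so a is a cut vertex.
Removing d increases the component count from 1 to 2, so d is a cut vertex.
Removing h increases the component count from 1 to 2, so h is a cut vertex.
Likewise l is a cut vertex.
By contrast removing m leaves 1 component; it is not a cut vertex. No other vertex is a cut vertex either.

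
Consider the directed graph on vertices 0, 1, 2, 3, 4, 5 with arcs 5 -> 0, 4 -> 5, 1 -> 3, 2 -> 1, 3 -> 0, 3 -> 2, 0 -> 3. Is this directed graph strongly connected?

No

There is no directed path from 1 to 4, so the graph is not strongly connected.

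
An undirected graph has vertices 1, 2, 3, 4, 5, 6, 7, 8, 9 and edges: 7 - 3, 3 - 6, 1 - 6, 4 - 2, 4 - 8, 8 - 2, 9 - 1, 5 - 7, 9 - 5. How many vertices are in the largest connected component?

6

Starting from 2 we can reach 2, 4, 8. That is one component of size 3.
Starting from 1 we can reach 1, 3, 5, 6, 7, 9. That is one component of size 6.
The largest has 6 vertices.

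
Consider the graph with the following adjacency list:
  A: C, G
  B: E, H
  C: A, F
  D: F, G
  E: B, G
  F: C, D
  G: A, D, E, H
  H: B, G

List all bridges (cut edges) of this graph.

none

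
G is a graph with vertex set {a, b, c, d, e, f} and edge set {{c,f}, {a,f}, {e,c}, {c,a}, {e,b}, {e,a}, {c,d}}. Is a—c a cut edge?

After removing a—c, the path a-e-c still connects them, so the edge is not a bridge.

No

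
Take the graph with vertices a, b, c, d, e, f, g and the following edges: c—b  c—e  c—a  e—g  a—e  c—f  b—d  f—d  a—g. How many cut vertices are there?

1

Removing c increases the component count from 1 to 2, so c is a cut vertex.
By contrast removing a leaves 1 component; it is not a cut vertex. No other vertex is a cut vertex either.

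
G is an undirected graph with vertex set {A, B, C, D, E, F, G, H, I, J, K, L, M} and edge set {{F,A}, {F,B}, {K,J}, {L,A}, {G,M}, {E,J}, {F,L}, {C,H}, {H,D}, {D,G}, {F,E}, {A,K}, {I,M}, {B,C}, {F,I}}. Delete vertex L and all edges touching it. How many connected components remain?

With L gone, the remaining components are: {A, B, C, D, E, F, G, H, I, J, K, M}.
That is 1 component.

1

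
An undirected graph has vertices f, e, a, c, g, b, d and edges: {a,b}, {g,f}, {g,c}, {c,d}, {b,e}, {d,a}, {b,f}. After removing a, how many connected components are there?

1

With a gone, the remaining components are: {b, c, d, e, f, g}.
That is 1 component.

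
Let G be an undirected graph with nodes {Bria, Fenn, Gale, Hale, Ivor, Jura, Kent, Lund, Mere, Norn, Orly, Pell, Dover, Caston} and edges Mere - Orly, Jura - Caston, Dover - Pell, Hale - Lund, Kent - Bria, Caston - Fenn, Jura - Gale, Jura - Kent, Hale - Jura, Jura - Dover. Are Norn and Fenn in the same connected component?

No

The component containing Norn is {Norn}, and Fenn is not in it.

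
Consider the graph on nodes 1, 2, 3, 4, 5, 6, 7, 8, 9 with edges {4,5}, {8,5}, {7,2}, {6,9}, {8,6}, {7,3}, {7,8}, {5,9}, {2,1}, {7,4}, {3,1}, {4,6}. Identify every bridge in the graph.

none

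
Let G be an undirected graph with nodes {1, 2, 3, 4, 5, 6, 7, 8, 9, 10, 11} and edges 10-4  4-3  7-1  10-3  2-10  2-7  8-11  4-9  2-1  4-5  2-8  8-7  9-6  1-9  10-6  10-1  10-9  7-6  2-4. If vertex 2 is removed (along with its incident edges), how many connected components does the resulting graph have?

With 2 gone, the remaining components are: {1, 3, 4, 5, 6, 7, 8, 9, 10, 11}.
That is 1 component.

1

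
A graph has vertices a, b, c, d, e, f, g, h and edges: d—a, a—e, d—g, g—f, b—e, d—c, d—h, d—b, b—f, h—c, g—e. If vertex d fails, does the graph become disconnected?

Deleting d raises the number of components from 1 to 2, so d is a cut vertex.

Yes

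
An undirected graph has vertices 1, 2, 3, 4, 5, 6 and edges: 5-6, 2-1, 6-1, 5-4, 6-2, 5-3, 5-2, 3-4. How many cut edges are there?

0

The edges on the cycle 5-3-4-5 are not bridges since each lies on that cycle.
Every edge lies on some cycle, so there are no bridges.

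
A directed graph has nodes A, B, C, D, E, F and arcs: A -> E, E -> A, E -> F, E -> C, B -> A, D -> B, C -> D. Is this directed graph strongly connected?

There is no directed path from F to D, so the graph is not strongly connected.

No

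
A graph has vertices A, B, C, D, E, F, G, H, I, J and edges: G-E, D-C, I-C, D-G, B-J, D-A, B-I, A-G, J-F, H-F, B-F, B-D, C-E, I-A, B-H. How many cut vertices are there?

1

Removing B increases the component count from 1 to 2, so B is a cut vertex.
By contrast removing F leaves 1 component; it is not a cut vertex. No other vertex is a cut vertex either.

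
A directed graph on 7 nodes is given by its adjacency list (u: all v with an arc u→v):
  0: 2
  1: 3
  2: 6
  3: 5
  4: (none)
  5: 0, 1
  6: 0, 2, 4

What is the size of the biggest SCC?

{1, 3, 5} are all mutually reachable — one SCC of size 3.
{0, 2, 6} are all mutually reachable — one SCC of size 3.
{4} is an SCC by itself.
The largest has 3 vertices.

3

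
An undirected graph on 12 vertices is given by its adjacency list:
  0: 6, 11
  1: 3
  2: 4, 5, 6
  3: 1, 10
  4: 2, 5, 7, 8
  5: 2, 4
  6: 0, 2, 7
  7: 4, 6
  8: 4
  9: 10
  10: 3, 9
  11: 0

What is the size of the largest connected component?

Starting from 1 we can reach 1, 3, 9, 10. That is one component of size 4.
Starting from 0 we can reach 0, 2, 4, 5, 6, 7, 8, 11. That is one component of size 8.
The largest has 8 vertices.

8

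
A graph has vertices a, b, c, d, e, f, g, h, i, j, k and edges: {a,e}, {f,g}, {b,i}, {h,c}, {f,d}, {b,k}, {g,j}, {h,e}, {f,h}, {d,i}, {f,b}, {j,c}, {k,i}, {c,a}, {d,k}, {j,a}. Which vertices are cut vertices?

Removing f increases the component count from 1 to 2, so f is a cut vertex.
By contrast removing c leaves 1 component; it is not a cut vertex. No other vertex is a cut vertex either.

f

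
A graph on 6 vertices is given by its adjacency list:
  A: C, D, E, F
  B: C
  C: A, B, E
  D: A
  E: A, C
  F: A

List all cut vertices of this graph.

A, C

Removing A increases the component count from 1 to 3, so A is a cut vertex.
Removing C increases the component count from 1 to 2, so C is a cut vertex.
By contrast removing E leaves 1 component; it is not a cut vertex. No other vertex is a cut vertex either.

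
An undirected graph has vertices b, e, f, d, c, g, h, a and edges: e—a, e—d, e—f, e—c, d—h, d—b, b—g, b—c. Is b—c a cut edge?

After removing b—c, the path b-d-e-c still connects them, so the edge is not a bridge.

No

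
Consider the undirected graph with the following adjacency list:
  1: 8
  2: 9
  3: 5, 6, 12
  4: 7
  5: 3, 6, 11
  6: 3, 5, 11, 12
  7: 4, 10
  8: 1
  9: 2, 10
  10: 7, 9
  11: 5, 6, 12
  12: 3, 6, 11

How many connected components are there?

3

Starting from 1 we can reach 1, 8. That is one component of size 2.
Starting from 3 we can reach 3, 5, 6, 11, 12. That is one component of size 5.
Starting from 2 we can reach 2, 4, 7, 9, 10. That is one component of size 5.
Total: 3 components.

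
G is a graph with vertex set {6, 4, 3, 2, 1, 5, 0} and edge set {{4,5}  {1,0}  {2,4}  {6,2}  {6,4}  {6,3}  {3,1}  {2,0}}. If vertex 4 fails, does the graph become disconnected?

Deleting 4 raises the number of components from 1 to 2, so 4 is a cut vertex.

Yes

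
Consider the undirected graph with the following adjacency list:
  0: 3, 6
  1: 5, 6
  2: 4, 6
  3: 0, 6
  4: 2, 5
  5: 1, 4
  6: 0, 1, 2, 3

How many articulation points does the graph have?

1

Removing 6 increases the component count from 1 to 2, so 6 is a cut vertex.
By contrast removing 5 leaves 1 component; it is not a cut vertex. No other vertex is a cut vertex either.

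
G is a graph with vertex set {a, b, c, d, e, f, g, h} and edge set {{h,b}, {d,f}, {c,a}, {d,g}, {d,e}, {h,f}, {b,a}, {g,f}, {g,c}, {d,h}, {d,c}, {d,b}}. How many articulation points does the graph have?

Removing d increases the component count from 1 to 2, so d is a cut vertex.
By contrast removing c leaves 1 component; it is not a cut vertex. No other vertex is a cut vertex either.

1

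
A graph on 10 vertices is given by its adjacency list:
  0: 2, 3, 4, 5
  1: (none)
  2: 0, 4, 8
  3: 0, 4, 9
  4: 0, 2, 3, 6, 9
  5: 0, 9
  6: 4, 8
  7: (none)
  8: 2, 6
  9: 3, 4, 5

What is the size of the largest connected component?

7 is isolated — a component by itself.
1 is isolated — a component by itself.
Starting from 0 we can reach 0, 2, 3, 4, 5, 6, 8, 9. That is one component of size 8.
The largest has 8 vertices.

8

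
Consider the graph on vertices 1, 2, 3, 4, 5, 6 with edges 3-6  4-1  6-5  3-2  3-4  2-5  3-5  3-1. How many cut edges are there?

0

The edges on the cycle 3-4-1-3 are not bridges since each lies on that cycle.
Every edge lies on some cycle, so there are no bridges.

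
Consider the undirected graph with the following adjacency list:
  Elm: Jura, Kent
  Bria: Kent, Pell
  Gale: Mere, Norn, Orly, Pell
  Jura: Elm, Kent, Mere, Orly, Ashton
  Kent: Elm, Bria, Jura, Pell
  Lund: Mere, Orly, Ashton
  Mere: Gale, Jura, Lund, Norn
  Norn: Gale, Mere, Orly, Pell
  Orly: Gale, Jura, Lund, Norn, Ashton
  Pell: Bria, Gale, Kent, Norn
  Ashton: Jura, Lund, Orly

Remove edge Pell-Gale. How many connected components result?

Pell and Gale are still connected via Pell-Norn-Gale, so the component count stays at 1.

1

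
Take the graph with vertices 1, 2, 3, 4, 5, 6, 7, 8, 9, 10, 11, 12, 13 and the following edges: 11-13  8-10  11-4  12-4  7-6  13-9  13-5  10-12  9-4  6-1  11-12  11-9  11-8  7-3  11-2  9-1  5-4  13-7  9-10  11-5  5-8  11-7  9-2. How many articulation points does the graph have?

Removing 7 increases the component count from 1 to 2, so 7 is a cut vertex.
By contrast removing 6 leaves 1 component; it is not a cut vertex. No other vertex is a cut vertex either.

1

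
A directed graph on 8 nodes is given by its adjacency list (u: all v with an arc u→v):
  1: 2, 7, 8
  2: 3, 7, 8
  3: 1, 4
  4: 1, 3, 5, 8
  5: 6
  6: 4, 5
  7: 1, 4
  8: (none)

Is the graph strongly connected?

There is no directed path from 8 to 1, so the graph is not strongly connected.

No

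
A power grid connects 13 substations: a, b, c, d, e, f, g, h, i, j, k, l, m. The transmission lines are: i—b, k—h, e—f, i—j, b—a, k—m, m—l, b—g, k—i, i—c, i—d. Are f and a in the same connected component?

The component containing f is {e, f}, and a is not in it.

No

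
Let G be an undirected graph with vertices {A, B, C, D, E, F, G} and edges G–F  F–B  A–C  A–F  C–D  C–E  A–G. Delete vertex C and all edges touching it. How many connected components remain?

3

With C gone, the remaining components are: {D}; {E}; {A, B, F, G}.
That is 3 components.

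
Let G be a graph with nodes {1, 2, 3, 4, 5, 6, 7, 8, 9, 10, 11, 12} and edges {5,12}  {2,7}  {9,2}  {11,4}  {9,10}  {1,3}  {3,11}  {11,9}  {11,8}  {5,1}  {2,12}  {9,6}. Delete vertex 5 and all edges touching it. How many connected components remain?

1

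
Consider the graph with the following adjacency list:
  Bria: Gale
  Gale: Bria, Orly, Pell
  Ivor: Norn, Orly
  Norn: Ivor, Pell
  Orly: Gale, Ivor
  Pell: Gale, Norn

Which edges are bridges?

Bria-Gale

The edges on the cycle Gale-Orly-Ivor-Norn-Pell-Gale are not bridges since each lies on that cycle.
But removing Gale-Bria disconnects Gale from Bria — this is a bridge.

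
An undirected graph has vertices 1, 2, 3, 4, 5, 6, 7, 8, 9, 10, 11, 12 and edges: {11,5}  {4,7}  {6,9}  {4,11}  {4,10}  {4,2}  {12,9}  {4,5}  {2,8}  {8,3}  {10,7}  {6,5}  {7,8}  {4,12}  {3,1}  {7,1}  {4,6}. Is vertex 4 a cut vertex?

Deleting 4 raises the number of components from 1 to 2, so 4 is a cut vertex.

Yes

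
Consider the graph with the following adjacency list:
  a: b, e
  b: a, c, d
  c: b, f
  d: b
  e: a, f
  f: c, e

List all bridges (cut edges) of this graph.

b-d

The edges on the cycle a-b-c-f-e-a are not bridges since each lies on that cycle.
But removing b-d disconnects b from d — this is a bridge.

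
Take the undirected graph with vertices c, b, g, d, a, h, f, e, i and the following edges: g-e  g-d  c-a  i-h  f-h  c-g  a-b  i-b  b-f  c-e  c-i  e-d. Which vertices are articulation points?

Removing c increases the component count from 1 to 2, so c is a cut vertex.
By contrast removing d leaves 1 component; it is not a cut vertex. No other vertex is a cut vertex either.

c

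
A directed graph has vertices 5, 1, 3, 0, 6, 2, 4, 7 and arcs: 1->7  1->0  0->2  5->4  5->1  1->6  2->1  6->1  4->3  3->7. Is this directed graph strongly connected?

No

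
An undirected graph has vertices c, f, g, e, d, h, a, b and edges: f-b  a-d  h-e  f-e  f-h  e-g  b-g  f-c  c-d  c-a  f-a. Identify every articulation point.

f

Removing f increases the component count from 1 to 2, so f is a cut vertex.
By contrast removing h leaves 1 component; it is not a cut vertex. No other vertex is a cut vertex either.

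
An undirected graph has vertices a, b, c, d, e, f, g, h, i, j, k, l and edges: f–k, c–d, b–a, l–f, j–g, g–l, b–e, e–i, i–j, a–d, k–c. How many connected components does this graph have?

2

h is isolated — a component by itself.
Starting from a we can reach a, b, c, d, e, f, g, i, j, k, l. That is one component of size 11.
Total: 2 components.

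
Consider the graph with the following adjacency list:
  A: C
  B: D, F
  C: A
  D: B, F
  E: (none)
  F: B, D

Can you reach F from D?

Yes

From D we can reach B, D, F, which includes F.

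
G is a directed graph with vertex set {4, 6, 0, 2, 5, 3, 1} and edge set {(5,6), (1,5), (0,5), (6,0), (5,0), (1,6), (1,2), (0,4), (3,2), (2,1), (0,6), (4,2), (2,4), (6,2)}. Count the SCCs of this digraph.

2

{0, 1, 2, 4, 5, 6} are all mutually reachable — one SCC of size 6.
{3} is an SCC by itself.
That gives 2 strongly connected components.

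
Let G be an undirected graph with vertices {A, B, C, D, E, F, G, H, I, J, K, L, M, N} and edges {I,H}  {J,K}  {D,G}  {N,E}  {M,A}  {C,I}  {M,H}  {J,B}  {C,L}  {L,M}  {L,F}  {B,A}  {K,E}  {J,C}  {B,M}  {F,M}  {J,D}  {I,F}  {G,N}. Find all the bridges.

The edges on the cycle J-D-G-N-E-K-J are not bridges since each lies on that cycle.
Every edge lies on some cycle, so there are no bridges.

none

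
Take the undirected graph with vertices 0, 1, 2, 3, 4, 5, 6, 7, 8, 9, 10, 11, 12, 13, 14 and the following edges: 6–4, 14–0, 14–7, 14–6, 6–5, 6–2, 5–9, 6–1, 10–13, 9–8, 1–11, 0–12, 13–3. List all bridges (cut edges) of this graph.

removing 9–8 disconnects 9 from 8; removing 2–6 disconnects 2 from 6; removing 4–6 disconnects 4 from 6; removing 13–3 disconnects 13 from 3 — these are bridges.
In total 13 edges are bridges.

0-12, 0-14, 1-11, 1-6, 10-13, 13-3, 14-6, 14-7, 2-6, 4-6, 5-6, 5-9, 8-9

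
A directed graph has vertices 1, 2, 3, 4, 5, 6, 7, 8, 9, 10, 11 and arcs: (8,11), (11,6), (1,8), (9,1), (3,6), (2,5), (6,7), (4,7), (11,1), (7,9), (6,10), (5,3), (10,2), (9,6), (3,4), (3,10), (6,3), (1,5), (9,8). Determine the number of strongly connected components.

{1, 2, 3, 4, 5, 6, 7, 8, 9, 10, 11} are all mutually reachable — one SCC of size 11.
That gives 1 strongly connected component.

1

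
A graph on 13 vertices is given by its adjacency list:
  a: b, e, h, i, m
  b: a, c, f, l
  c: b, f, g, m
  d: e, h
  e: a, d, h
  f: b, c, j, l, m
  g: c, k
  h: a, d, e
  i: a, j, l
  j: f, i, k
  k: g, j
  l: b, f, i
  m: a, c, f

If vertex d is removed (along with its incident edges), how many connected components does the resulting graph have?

1

With d gone, the remaining components are: {a, b, c, e, f, g, h, i, j, k, l, m}.
That is 1 component.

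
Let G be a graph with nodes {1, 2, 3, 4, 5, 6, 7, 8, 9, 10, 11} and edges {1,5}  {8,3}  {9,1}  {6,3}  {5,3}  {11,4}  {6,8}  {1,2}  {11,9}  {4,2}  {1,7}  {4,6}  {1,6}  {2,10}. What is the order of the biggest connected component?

11

Starting from 1 we can reach 1, 2, 3, 4, 5, 6, 7, 8, 9, 10, 11. That is one component of size 11.
The largest has 11 vertices.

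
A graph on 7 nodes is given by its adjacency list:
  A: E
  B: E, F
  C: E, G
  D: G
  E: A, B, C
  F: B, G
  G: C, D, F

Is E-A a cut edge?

Yes

Removing E-A leaves no path between E and A: the component count goes from 1 to 2. So it is a bridge.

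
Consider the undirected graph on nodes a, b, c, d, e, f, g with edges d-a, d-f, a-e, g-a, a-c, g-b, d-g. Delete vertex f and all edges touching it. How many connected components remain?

1

With f gone, the remaining components are: {a, b, c, d, e, g}.
That is 1 component.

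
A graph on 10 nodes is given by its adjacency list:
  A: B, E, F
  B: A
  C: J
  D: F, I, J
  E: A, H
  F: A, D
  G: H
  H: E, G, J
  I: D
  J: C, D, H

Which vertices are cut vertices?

Removing A increases the component count from 1 to 2, so A is a cut vertex.
Removing D increases the component count from 1 to 2, so D is a cut vertex.
Removing H increases the component count from 1 to 2, so H is a cut vertex.
Likewise J is a cut vertex.
By contrast removing G leaves 1 component; it is not a cut vertex. No other vertex is a cut vertex either.

A, D, H, J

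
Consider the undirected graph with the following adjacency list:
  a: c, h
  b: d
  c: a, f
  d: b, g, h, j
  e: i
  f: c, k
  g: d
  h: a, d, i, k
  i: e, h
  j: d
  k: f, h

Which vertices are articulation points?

d, h, i

Removing d increases the component count from 1 to 4, so d is a cut vertex.
Removing h increases the component count from 1 to 3, so h is a cut vertex.
Removing i increases the component count from 1 to 2, so i is a cut vertex.
By contrast removing g leaves 1 component; it is not a cut vertex. No other vertex is a cut vertex either.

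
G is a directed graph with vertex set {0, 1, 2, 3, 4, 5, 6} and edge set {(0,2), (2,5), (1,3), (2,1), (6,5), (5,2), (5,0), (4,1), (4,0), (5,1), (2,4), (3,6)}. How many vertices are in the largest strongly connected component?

{0, 1, 2, 3, 4, 5, 6} are all mutually reachable — one SCC of size 7.
The largest has 7 vertices.

7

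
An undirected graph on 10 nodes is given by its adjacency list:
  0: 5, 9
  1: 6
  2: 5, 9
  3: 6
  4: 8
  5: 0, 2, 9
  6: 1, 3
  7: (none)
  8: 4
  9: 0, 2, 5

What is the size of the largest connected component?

7 is isolated — a component by itself.
Starting from 4 we can reach 4, 8. That is one component of size 2.
Starting from 1 we can reach 1, 3, 6. That is one component of size 3.
Starting from 0 we can reach 0, 2, 5, 9. That is one component of size 4.
The largest has 4 vertices.

4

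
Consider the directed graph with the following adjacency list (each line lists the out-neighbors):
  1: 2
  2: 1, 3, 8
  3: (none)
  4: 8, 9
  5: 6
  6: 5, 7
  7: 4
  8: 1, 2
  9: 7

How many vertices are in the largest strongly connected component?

3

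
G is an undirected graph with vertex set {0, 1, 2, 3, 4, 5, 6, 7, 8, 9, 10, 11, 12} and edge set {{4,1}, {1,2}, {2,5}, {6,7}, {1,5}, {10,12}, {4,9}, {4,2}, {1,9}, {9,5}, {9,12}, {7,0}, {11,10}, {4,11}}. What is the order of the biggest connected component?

8 is isolated — a component by itself.
3 is isolated — a component by itself.
Starting from 0 we can reach 0, 6, 7. That is one component of size 3.
Starting from 1 we can reach 1, 2, 4, 5, 9, 10, 11, 12. That is one component of size 8.
The largest has 8 vertices.

8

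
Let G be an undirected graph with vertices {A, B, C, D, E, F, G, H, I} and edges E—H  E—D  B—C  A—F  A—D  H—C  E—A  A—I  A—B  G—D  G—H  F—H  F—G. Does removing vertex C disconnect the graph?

No

Deleting C leaves 1 component (was 1) (its neighbors B, H remain connected to each other), so C is not a cut vertex.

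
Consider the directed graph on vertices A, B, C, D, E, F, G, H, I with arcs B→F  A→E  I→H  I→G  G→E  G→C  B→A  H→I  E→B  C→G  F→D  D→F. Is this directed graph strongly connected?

No

There is no directed path from F to G, so the graph is not strongly connected.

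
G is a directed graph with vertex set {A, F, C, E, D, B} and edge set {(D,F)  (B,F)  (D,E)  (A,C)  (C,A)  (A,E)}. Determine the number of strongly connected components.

{A, C} are all mutually reachable — one SCC of size 2.
{F} is an SCC by itself.
{E} is an SCC by itself.
{D} is an SCC by itself.
{B} is an SCC by itself.
That gives 5 strongly connected components.

5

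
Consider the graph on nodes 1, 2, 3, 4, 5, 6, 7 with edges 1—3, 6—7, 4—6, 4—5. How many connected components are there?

2 is isolated — a component by itself.
Starting from 1 we can reach 1, 3. That is one component of size 2.
Starting from 4 we can reach 4, 5, 6, 7. That is one component of size 4.
Total: 3 components.

3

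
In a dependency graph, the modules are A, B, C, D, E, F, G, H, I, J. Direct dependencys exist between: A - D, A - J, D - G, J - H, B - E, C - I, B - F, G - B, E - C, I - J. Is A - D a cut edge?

After removing A - D, the path A-J-I-C-E-B-G-D still connects them, so the edge is not a bridge.

No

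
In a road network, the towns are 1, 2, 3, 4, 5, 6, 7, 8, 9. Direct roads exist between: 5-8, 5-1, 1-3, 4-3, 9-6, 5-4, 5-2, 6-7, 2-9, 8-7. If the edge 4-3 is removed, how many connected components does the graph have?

4 and 3 are still connected via 4-5-1-3, so the component count stays at 1.

1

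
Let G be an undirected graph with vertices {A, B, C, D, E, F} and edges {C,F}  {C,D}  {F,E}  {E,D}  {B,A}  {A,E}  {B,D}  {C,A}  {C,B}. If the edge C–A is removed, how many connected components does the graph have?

1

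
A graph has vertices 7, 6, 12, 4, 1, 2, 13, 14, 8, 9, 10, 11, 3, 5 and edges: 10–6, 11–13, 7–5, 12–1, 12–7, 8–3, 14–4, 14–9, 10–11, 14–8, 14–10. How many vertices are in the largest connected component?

9

2 is isolated — a component by itself.
Starting from 1 we can reach 1, 5, 7, 12. That is one component of size 4.
Starting from 3 we can reach 3, 4, 6, 8, 9, 10, 11, 13, 14. That is one component of size 9.
The largest has 9 vertices.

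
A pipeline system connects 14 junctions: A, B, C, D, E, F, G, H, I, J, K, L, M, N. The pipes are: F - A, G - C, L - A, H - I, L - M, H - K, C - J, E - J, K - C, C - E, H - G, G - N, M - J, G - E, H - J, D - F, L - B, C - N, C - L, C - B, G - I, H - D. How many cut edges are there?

The edges on the cycle H-G-C-L-A-F-D-H are not bridges since each lies on that cycle.
Every edge lies on some cycle, so there are no bridges.

0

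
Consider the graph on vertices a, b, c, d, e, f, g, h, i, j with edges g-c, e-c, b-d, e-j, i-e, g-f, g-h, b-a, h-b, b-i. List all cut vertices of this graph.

Removing b increases the component count from 1 to 3, so b is a cut vertex.
Removing e increases the component count from 1 to 2, so e is a cut vertex.
Removing g increases the component count from 1 to 2, so g is a cut vertex.
By contrast removing d leaves 1 component; it is not a cut vertex. No other vertex is a cut vertex either.

b, e, g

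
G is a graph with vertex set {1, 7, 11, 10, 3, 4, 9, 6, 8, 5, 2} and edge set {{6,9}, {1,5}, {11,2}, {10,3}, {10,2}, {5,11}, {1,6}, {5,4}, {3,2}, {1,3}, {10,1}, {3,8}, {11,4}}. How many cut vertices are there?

3

Removing 1 increases the component count from 2 to 3, so 1 is a cut vertex.
Removing 3 increases the component count from 2 to 3, so 3 is a cut vertex.
Removing 6 increases the component count from 2 to 3, so 6 is a cut vertex.
By contrast removing 10 leaves 2 components; it is not a cut vertex. No other vertex is a cut vertex either.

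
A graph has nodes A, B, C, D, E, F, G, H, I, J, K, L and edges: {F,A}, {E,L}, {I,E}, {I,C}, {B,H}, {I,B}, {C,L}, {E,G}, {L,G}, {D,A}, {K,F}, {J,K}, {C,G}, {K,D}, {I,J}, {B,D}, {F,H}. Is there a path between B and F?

Yes

From B we can reach A, B, C, D, E, F, G, H, I, J, K, L, which includes F.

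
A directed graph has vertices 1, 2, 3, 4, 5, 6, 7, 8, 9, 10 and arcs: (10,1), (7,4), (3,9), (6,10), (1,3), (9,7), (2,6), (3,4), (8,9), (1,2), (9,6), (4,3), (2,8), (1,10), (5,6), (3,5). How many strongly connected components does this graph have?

1

{1, 2, 3, 4, 5, 6, 7, 8, 9, 10} are all mutually reachable — one SCC of size 10.
That gives 1 strongly connected component.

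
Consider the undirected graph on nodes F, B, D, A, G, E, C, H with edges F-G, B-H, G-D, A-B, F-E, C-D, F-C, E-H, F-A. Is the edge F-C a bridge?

After removing F-C, the path F-G-D-C still connects them, so the edge is not a bridge.

No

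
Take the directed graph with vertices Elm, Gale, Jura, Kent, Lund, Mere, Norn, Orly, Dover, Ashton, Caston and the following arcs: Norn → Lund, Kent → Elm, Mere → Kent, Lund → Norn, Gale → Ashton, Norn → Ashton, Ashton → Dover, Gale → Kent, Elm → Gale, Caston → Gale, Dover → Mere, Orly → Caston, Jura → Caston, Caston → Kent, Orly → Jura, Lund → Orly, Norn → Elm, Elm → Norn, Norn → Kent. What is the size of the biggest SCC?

{Elm, Gale, Jura, Kent, Lund, Mere, Norn, Orly, Dover, Ashton, Caston} are all mutually reachable — one SCC of size 11.
The largest has 11 vertices.

11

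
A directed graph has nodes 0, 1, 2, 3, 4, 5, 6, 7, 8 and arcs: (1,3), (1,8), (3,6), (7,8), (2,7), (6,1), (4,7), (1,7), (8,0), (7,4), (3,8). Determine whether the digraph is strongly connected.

No

There is no directed path from 3 to 5, so the graph is not strongly connected.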